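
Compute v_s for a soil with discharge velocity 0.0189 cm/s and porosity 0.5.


Result: 0.0378 cm/s

Derivation:
Using v_s = v_d / n
v_s = 0.0189 / 0.5
v_s = 0.0378 cm/s


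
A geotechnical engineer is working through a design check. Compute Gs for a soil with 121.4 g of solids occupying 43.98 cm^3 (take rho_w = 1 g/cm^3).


Result: 2.76

Derivation:
Using Gs = m_s / (V_s * rho_w)
Since rho_w = 1 g/cm^3:
Gs = 121.4 / 43.98
Gs = 2.76


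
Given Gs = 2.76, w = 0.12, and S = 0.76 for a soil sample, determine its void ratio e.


Result: 0.4358

Derivation:
Using the relation e = Gs * w / S
e = 2.76 * 0.12 / 0.76
e = 0.4358


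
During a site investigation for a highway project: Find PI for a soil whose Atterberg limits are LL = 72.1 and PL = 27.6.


Result: 44.5

Derivation:
Using PI = LL - PL
PI = 72.1 - 27.6
PI = 44.5


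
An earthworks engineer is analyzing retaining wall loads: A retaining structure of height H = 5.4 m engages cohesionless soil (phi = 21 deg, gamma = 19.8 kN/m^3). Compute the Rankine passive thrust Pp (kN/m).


Result: 611.16 kN/m

Derivation:
Compute passive earth pressure coefficient:
Kp = tan^2(45 + phi/2) = tan^2(55.5) = 2.117051
Compute passive force:
Pp = 0.5 * Kp * gamma * H^2
Pp = 0.5 * 2.117051 * 19.8 * 5.4^2
Pp = 611.16 kN/m


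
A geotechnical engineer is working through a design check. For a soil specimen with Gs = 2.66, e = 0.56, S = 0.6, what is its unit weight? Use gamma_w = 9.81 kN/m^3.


Using gamma = gamma_w * (Gs + S*e) / (1 + e)
Numerator: Gs + S*e = 2.66 + 0.6*0.56 = 2.996
Denominator: 1 + e = 1 + 0.56 = 1.56
gamma = 9.81 * 2.996 / 1.56
gamma = 18.84 kN/m^3


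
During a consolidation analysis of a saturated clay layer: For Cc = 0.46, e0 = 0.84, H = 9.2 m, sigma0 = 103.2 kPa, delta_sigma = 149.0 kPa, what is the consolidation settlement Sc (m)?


Using Sc = Cc * H / (1 + e0) * log10((sigma0 + delta_sigma) / sigma0)
Stress ratio = (103.2 + 149.0) / 103.2 = 2.4438
log10(2.4438) = 0.388065
Cc * H / (1 + e0) = 0.46 * 9.2 / (1 + 0.84) = 2.3
Sc = 2.3 * 0.388065
Sc = 0.8926 m


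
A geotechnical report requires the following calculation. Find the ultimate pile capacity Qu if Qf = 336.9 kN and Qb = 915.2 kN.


Using Qu = Qf + Qb
Qu = 336.9 + 915.2
Qu = 1252.1 kN


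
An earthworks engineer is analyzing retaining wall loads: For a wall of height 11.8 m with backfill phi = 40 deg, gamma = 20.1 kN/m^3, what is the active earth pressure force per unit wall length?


Result: 304.28 kN/m

Derivation:
Compute active earth pressure coefficient:
Ka = tan^2(45 - phi/2) = tan^2(25.0) = 0.217443
Compute active force:
Pa = 0.5 * Ka * gamma * H^2
Pa = 0.5 * 0.217443 * 20.1 * 11.8^2
Pa = 304.28 kN/m


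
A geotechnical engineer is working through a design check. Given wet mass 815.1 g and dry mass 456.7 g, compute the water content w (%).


Using w = (m_wet - m_dry) / m_dry * 100
m_wet - m_dry = 815.1 - 456.7 = 358.4 g
w = 358.4 / 456.7 * 100
w = 78.48 %


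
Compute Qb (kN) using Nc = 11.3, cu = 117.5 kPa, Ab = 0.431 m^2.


Using Qb = Nc * cu * Ab
Qb = 11.3 * 117.5 * 0.431
Qb = 572.26 kN


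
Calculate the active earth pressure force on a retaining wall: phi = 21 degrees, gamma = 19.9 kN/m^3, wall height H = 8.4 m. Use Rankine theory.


Compute active earth pressure coefficient:
Ka = tan^2(45 - phi/2) = tan^2(34.5) = 0.472355
Compute active force:
Pa = 0.5 * Ka * gamma * H^2
Pa = 0.5 * 0.472355 * 19.9 * 8.4^2
Pa = 331.63 kN/m


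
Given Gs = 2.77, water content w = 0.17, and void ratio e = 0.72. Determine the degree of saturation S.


Using S = Gs * w / e
S = 2.77 * 0.17 / 0.72
S = 0.654


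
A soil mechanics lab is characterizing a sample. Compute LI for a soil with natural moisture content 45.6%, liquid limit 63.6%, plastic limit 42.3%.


First compute the plasticity index:
PI = LL - PL = 63.6 - 42.3 = 21.3
Then compute the liquidity index:
LI = (w - PL) / PI
LI = (45.6 - 42.3) / 21.3
LI = 0.155


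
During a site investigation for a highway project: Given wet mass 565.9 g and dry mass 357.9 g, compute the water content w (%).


Result: 58.12 %

Derivation:
Using w = (m_wet - m_dry) / m_dry * 100
m_wet - m_dry = 565.9 - 357.9 = 208.0 g
w = 208.0 / 357.9 * 100
w = 58.12 %


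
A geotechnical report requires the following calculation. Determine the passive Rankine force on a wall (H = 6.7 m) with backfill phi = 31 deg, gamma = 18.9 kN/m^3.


Compute passive earth pressure coefficient:
Kp = tan^2(45 + phi/2) = tan^2(60.5) = 3.124035
Compute passive force:
Pp = 0.5 * Kp * gamma * H^2
Pp = 0.5 * 3.124035 * 18.9 * 6.7^2
Pp = 1325.25 kN/m


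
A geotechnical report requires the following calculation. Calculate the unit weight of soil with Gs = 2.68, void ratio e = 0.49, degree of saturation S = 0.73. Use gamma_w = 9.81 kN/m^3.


Result: 20.0 kN/m^3

Derivation:
Using gamma = gamma_w * (Gs + S*e) / (1 + e)
Numerator: Gs + S*e = 2.68 + 0.73*0.49 = 3.0377
Denominator: 1 + e = 1 + 0.49 = 1.49
gamma = 9.81 * 3.0377 / 1.49
gamma = 20.0 kN/m^3


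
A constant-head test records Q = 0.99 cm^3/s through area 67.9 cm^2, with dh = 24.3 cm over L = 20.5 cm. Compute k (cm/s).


Compute hydraulic gradient:
i = dh / L = 24.3 / 20.5 = 1.18537
Then apply Darcy's law:
k = Q / (A * i)
k = 0.99 / (67.9 * 1.18537)
k = 0.99 / 80.4863
k = 0.0123 cm/s


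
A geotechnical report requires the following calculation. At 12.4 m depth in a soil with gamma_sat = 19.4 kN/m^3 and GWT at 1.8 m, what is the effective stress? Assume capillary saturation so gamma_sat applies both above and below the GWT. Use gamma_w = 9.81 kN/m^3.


Total stress = gamma_sat * depth
sigma = 19.4 * 12.4 = 240.56 kPa
Pore water pressure u = gamma_w * (depth - d_wt)
u = 9.81 * (12.4 - 1.8) = 103.986 kPa
Effective stress = sigma - u
sigma' = 240.56 - 103.986 = 136.57 kPa


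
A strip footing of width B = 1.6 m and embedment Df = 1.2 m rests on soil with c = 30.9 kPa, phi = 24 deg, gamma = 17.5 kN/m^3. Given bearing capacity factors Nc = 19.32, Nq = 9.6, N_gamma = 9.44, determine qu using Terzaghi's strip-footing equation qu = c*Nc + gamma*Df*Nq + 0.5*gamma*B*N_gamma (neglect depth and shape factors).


Compute qu = c*Nc + gamma*Df*Nq + 0.5*gamma*B*N_gamma
Term 1: 30.9 * 19.32 = 596.988
Term 2: 17.5 * 1.2 * 9.6 = 201.6
Term 3: 0.5 * 17.5 * 1.6 * 9.44 = 132.16
qu = 596.988 + 201.6 + 132.16
qu = 930.75 kPa


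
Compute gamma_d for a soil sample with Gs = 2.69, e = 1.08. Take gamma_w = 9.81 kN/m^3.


Using gamma_d = Gs * gamma_w / (1 + e)
gamma_d = 2.69 * 9.81 / (1 + 1.08)
gamma_d = 2.69 * 9.81 / 2.08
gamma_d = 12.687 kN/m^3


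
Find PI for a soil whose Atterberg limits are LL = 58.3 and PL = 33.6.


Using PI = LL - PL
PI = 58.3 - 33.6
PI = 24.7


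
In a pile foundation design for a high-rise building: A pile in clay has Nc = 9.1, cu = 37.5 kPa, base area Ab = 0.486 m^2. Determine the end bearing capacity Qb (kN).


Using Qb = Nc * cu * Ab
Qb = 9.1 * 37.5 * 0.486
Qb = 165.85 kN


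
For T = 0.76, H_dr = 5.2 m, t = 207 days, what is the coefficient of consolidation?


Using cv = T * H_dr^2 / t
H_dr^2 = 5.2^2 = 27.04
cv = 0.76 * 27.04 / 207
cv = 0.09928 m^2/day


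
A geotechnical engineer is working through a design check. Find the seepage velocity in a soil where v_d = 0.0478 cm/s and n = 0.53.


Using v_s = v_d / n
v_s = 0.0478 / 0.53
v_s = 0.09019 cm/s


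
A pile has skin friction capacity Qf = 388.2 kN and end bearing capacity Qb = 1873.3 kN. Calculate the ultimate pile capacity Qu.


Using Qu = Qf + Qb
Qu = 388.2 + 1873.3
Qu = 2261.5 kN


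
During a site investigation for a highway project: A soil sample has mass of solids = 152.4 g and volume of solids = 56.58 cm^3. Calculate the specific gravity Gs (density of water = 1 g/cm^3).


Using Gs = m_s / (V_s * rho_w)
Since rho_w = 1 g/cm^3:
Gs = 152.4 / 56.58
Gs = 2.694


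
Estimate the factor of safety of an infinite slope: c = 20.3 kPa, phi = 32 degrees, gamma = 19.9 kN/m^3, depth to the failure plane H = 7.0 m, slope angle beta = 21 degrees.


Using Fs = c / (gamma*H*sin(beta)*cos(beta)) + tan(phi)/tan(beta)
Cohesion contribution = 20.3 / (19.9*7.0*sin(21)*cos(21))
Cohesion contribution = 0.435576
Friction contribution = tan(32)/tan(21) = 1.62784
Fs = 0.435576 + 1.62784
Fs = 2.063


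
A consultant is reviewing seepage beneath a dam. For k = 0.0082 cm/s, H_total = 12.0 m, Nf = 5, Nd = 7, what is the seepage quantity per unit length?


Result: 0.0007029 m^3/s per m

Derivation:
Convert k to m/s for unit consistency with H:
k = 0.0082 cm/s = 0.0082 / 100 m/s = 8.2e-05 m/s
Using q = k * H * Nf / Nd
Nf / Nd = 5 / 7 = 0.7143
q = 8.2e-05 * 12.0 * 0.7143
q = 0.0007029 m^3/s per m


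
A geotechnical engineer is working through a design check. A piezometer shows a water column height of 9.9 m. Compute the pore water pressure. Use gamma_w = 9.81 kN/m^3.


Using u = gamma_w * h_w
u = 9.81 * 9.9
u = 97.12 kPa


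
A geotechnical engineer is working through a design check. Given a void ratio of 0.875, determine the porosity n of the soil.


Using the relation n = e / (1 + e)
n = 0.875 / (1 + 0.875)
n = 0.875 / 1.875
n = 0.4667


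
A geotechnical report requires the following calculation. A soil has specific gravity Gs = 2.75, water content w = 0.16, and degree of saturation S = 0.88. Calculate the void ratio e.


Result: 0.5

Derivation:
Using the relation e = Gs * w / S
e = 2.75 * 0.16 / 0.88
e = 0.5


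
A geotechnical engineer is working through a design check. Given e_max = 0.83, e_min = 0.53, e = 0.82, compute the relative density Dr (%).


Result: 3.33 %

Derivation:
Using Dr = (e_max - e) / (e_max - e_min) * 100
e_max - e = 0.83 - 0.82 = 0.01
e_max - e_min = 0.83 - 0.53 = 0.3
Dr = 0.01 / 0.3 * 100
Dr = 3.33 %


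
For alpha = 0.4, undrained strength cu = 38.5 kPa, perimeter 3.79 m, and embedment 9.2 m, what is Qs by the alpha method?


Using Qs = alpha * cu * perimeter * L
Qs = 0.4 * 38.5 * 3.79 * 9.2
Qs = 536.97 kN


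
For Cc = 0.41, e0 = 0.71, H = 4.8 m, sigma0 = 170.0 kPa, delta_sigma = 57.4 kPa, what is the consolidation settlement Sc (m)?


Result: 0.1454 m

Derivation:
Using Sc = Cc * H / (1 + e0) * log10((sigma0 + delta_sigma) / sigma0)
Stress ratio = (170.0 + 57.4) / 170.0 = 1.33765
log10(1.33765) = 0.126342
Cc * H / (1 + e0) = 0.41 * 4.8 / (1 + 0.71) = 1.15088
Sc = 1.15088 * 0.126342
Sc = 0.1454 m


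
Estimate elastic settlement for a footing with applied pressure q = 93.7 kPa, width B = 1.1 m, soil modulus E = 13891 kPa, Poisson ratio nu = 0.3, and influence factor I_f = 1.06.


Using Se = q * B * (1 - nu^2) * I_f / E
1 - nu^2 = 1 - 0.3^2 = 0.91
Se = 93.7 * 1.1 * 0.91 * 1.06 / 13891
Se = 0.007157 m
Convert to mm: Se = 0.007157 * 1000 = 7.157 mm


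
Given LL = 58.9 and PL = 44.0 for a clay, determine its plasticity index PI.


Result: 14.9

Derivation:
Using PI = LL - PL
PI = 58.9 - 44.0
PI = 14.9


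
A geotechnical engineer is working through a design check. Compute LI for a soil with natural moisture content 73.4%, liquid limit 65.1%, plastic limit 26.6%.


First compute the plasticity index:
PI = LL - PL = 65.1 - 26.6 = 38.5
Then compute the liquidity index:
LI = (w - PL) / PI
LI = (73.4 - 26.6) / 38.5
LI = 1.216


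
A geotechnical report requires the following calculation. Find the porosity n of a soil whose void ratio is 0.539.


Using the relation n = e / (1 + e)
n = 0.539 / (1 + 0.539)
n = 0.539 / 1.539
n = 0.3502


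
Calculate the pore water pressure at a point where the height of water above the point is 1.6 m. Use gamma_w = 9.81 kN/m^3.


Using u = gamma_w * h_w
u = 9.81 * 1.6
u = 15.7 kPa


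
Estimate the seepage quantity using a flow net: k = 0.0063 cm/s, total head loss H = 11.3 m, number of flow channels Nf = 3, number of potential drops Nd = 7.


Result: 0.0003051 m^3/s per m

Derivation:
Convert k to m/s for unit consistency with H:
k = 0.0063 cm/s = 0.0063 / 100 m/s = 6.3e-05 m/s
Using q = k * H * Nf / Nd
Nf / Nd = 3 / 7 = 0.4286
q = 6.3e-05 * 11.3 * 0.4286
q = 0.0003051 m^3/s per m


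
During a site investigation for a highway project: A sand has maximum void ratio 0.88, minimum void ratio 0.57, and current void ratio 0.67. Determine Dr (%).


Result: 67.74 %

Derivation:
Using Dr = (e_max - e) / (e_max - e_min) * 100
e_max - e = 0.88 - 0.67 = 0.21
e_max - e_min = 0.88 - 0.57 = 0.31
Dr = 0.21 / 0.31 * 100
Dr = 67.74 %


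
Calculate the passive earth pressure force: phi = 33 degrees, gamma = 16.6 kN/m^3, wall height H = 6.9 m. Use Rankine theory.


Compute passive earth pressure coefficient:
Kp = tan^2(45 + phi/2) = tan^2(61.5) = 3.39212
Compute passive force:
Pp = 0.5 * Kp * gamma * H^2
Pp = 0.5 * 3.39212 * 16.6 * 6.9^2
Pp = 1340.44 kN/m


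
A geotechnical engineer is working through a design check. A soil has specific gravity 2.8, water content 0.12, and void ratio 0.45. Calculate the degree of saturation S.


Result: 0.7467

Derivation:
Using S = Gs * w / e
S = 2.8 * 0.12 / 0.45
S = 0.7467


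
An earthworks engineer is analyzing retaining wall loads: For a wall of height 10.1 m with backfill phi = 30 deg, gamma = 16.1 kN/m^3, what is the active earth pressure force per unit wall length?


Compute active earth pressure coefficient:
Ka = tan^2(45 - phi/2) = tan^2(30.0) = 0.333333
Compute active force:
Pa = 0.5 * Ka * gamma * H^2
Pa = 0.5 * 0.333333 * 16.1 * 10.1^2
Pa = 273.73 kN/m


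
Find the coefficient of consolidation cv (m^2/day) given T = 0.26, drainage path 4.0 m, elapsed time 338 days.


Using cv = T * H_dr^2 / t
H_dr^2 = 4.0^2 = 16.0
cv = 0.26 * 16.0 / 338
cv = 0.01231 m^2/day


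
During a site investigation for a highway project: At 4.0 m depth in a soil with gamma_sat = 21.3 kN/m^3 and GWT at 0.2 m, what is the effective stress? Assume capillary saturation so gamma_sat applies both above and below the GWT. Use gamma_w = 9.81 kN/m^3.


Total stress = gamma_sat * depth
sigma = 21.3 * 4.0 = 85.2 kPa
Pore water pressure u = gamma_w * (depth - d_wt)
u = 9.81 * (4.0 - 0.2) = 37.278 kPa
Effective stress = sigma - u
sigma' = 85.2 - 37.278 = 47.92 kPa


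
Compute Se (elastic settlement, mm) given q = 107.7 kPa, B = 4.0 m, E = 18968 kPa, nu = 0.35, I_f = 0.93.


Result: 18.535 mm

Derivation:
Using Se = q * B * (1 - nu^2) * I_f / E
1 - nu^2 = 1 - 0.35^2 = 0.8775
Se = 107.7 * 4.0 * 0.8775 * 0.93 / 18968
Se = 0.018535 m
Convert to mm: Se = 0.018535 * 1000 = 18.535 mm


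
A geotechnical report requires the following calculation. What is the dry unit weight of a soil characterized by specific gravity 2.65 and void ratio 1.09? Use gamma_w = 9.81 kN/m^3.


Using gamma_d = Gs * gamma_w / (1 + e)
gamma_d = 2.65 * 9.81 / (1 + 1.09)
gamma_d = 2.65 * 9.81 / 2.09
gamma_d = 12.439 kN/m^3


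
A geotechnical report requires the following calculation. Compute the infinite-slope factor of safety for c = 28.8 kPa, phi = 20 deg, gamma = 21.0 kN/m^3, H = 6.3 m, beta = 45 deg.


Result: 0.799

Derivation:
Using Fs = c / (gamma*H*sin(beta)*cos(beta)) + tan(phi)/tan(beta)
Cohesion contribution = 28.8 / (21.0*6.3*sin(45)*cos(45))
Cohesion contribution = 0.435374
Friction contribution = tan(20)/tan(45) = 0.36397
Fs = 0.435374 + 0.36397
Fs = 0.799


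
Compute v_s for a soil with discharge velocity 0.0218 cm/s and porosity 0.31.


Using v_s = v_d / n
v_s = 0.0218 / 0.31
v_s = 0.07032 cm/s


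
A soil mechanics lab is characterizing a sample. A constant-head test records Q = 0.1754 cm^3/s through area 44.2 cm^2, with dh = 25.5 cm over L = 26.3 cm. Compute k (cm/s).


Result: 0.004093 cm/s

Derivation:
Compute hydraulic gradient:
i = dh / L = 25.5 / 26.3 = 0.969582
Then apply Darcy's law:
k = Q / (A * i)
k = 0.1754 / (44.2 * 0.969582)
k = 0.1754 / 42.8555
k = 0.004093 cm/s


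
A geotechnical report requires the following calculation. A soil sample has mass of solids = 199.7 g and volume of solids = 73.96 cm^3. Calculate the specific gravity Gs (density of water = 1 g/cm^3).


Using Gs = m_s / (V_s * rho_w)
Since rho_w = 1 g/cm^3:
Gs = 199.7 / 73.96
Gs = 2.7


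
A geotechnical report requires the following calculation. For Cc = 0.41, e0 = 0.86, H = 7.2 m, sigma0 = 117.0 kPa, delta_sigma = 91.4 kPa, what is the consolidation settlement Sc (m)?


Using Sc = Cc * H / (1 + e0) * log10((sigma0 + delta_sigma) / sigma0)
Stress ratio = (117.0 + 91.4) / 117.0 = 1.7812
log10(1.7812) = 0.250712
Cc * H / (1 + e0) = 0.41 * 7.2 / (1 + 0.86) = 1.5871
Sc = 1.5871 * 0.250712
Sc = 0.3979 m


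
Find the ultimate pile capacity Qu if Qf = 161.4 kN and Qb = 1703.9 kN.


Result: 1865.3 kN

Derivation:
Using Qu = Qf + Qb
Qu = 161.4 + 1703.9
Qu = 1865.3 kN


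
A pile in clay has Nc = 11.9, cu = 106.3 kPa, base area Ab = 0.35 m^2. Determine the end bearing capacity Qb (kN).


Using Qb = Nc * cu * Ab
Qb = 11.9 * 106.3 * 0.35
Qb = 442.74 kN


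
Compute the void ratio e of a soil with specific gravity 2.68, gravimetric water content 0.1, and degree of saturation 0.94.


Result: 0.2851

Derivation:
Using the relation e = Gs * w / S
e = 2.68 * 0.1 / 0.94
e = 0.2851


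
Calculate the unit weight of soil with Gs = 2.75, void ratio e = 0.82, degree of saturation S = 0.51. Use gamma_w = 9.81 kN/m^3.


Using gamma = gamma_w * (Gs + S*e) / (1 + e)
Numerator: Gs + S*e = 2.75 + 0.51*0.82 = 3.1682
Denominator: 1 + e = 1 + 0.82 = 1.82
gamma = 9.81 * 3.1682 / 1.82
gamma = 17.077 kN/m^3


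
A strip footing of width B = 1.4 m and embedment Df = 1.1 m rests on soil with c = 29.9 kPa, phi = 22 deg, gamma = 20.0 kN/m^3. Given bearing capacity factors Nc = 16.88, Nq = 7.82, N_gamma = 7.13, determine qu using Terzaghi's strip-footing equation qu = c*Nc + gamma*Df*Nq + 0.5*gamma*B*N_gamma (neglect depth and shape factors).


Compute qu = c*Nc + gamma*Df*Nq + 0.5*gamma*B*N_gamma
Term 1: 29.9 * 16.88 = 504.712
Term 2: 20.0 * 1.1 * 7.82 = 172.04
Term 3: 0.5 * 20.0 * 1.4 * 7.13 = 99.82
qu = 504.712 + 172.04 + 99.82
qu = 776.57 kPa


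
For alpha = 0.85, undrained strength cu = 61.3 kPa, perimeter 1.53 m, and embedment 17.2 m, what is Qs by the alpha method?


Result: 1371.2 kN

Derivation:
Using Qs = alpha * cu * perimeter * L
Qs = 0.85 * 61.3 * 1.53 * 17.2
Qs = 1371.2 kN


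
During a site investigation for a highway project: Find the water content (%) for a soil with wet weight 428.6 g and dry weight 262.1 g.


Result: 63.53 %

Derivation:
Using w = (m_wet - m_dry) / m_dry * 100
m_wet - m_dry = 428.6 - 262.1 = 166.5 g
w = 166.5 / 262.1 * 100
w = 63.53 %


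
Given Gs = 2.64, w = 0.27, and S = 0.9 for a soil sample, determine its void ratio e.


Result: 0.792

Derivation:
Using the relation e = Gs * w / S
e = 2.64 * 0.27 / 0.9
e = 0.792


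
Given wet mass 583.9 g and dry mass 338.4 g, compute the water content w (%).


Using w = (m_wet - m_dry) / m_dry * 100
m_wet - m_dry = 583.9 - 338.4 = 245.5 g
w = 245.5 / 338.4 * 100
w = 72.55 %


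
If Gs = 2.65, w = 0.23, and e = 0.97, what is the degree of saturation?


Using S = Gs * w / e
S = 2.65 * 0.23 / 0.97
S = 0.6284


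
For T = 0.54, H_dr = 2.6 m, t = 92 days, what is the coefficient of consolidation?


Using cv = T * H_dr^2 / t
H_dr^2 = 2.6^2 = 6.76
cv = 0.54 * 6.76 / 92
cv = 0.03968 m^2/day


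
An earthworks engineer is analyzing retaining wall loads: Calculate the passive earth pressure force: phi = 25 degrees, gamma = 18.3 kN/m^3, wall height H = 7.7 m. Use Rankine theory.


Result: 1336.68 kN/m

Derivation:
Compute passive earth pressure coefficient:
Kp = tan^2(45 + phi/2) = tan^2(57.5) = 2.463913
Compute passive force:
Pp = 0.5 * Kp * gamma * H^2
Pp = 0.5 * 2.463913 * 18.3 * 7.7^2
Pp = 1336.68 kN/m


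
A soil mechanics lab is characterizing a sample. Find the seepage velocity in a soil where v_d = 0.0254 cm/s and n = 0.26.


Result: 0.09769 cm/s

Derivation:
Using v_s = v_d / n
v_s = 0.0254 / 0.26
v_s = 0.09769 cm/s


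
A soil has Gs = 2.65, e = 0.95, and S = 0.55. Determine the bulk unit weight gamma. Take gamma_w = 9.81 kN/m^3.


Result: 15.96 kN/m^3

Derivation:
Using gamma = gamma_w * (Gs + S*e) / (1 + e)
Numerator: Gs + S*e = 2.65 + 0.55*0.95 = 3.1725
Denominator: 1 + e = 1 + 0.95 = 1.95
gamma = 9.81 * 3.1725 / 1.95
gamma = 15.96 kN/m^3


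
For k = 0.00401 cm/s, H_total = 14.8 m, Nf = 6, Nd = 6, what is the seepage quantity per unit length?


Result: 0.0005935 m^3/s per m

Derivation:
Convert k to m/s for unit consistency with H:
k = 0.00401 cm/s = 0.00401 / 100 m/s = 4.01e-05 m/s
Using q = k * H * Nf / Nd
Nf / Nd = 6 / 6 = 1.0
q = 4.01e-05 * 14.8 * 1.0
q = 0.0005935 m^3/s per m


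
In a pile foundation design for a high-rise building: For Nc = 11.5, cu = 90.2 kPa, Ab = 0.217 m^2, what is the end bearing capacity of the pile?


Result: 225.09 kN

Derivation:
Using Qb = Nc * cu * Ab
Qb = 11.5 * 90.2 * 0.217
Qb = 225.09 kN


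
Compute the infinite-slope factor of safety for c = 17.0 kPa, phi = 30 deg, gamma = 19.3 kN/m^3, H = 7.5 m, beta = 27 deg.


Result: 1.423

Derivation:
Using Fs = c / (gamma*H*sin(beta)*cos(beta)) + tan(phi)/tan(beta)
Cohesion contribution = 17.0 / (19.3*7.5*sin(27)*cos(27))
Cohesion contribution = 0.290337
Friction contribution = tan(30)/tan(27) = 1.13311
Fs = 0.290337 + 1.13311
Fs = 1.423


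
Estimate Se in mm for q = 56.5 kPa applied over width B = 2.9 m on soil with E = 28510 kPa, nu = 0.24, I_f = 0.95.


Result: 5.145 mm

Derivation:
Using Se = q * B * (1 - nu^2) * I_f / E
1 - nu^2 = 1 - 0.24^2 = 0.9424
Se = 56.5 * 2.9 * 0.9424 * 0.95 / 28510
Se = 0.005145 m
Convert to mm: Se = 0.005145 * 1000 = 5.145 mm


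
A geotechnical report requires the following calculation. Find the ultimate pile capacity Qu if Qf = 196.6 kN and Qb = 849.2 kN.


Using Qu = Qf + Qb
Qu = 196.6 + 849.2
Qu = 1045.8 kN


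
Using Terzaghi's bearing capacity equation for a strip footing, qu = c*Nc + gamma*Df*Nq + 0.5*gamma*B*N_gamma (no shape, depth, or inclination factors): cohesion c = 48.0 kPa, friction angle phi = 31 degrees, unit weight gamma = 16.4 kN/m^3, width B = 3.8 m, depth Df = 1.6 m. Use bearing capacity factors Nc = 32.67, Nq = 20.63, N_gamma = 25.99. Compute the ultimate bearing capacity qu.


Compute qu = c*Nc + gamma*Df*Nq + 0.5*gamma*B*N_gamma
Term 1: 48.0 * 32.67 = 1568.16
Term 2: 16.4 * 1.6 * 20.63 = 541.3312
Term 3: 0.5 * 16.4 * 3.8 * 25.99 = 809.8484
qu = 1568.16 + 541.3312 + 809.8484
qu = 2919.34 kPa


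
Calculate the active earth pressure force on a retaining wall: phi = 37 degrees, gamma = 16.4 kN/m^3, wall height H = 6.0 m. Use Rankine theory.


Compute active earth pressure coefficient:
Ka = tan^2(45 - phi/2) = tan^2(26.5) = 0.248584
Compute active force:
Pa = 0.5 * Ka * gamma * H^2
Pa = 0.5 * 0.248584 * 16.4 * 6.0^2
Pa = 73.38 kN/m


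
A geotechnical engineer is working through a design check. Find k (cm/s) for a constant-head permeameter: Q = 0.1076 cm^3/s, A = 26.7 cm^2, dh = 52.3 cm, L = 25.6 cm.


Compute hydraulic gradient:
i = dh / L = 52.3 / 25.6 = 2.04297
Then apply Darcy's law:
k = Q / (A * i)
k = 0.1076 / (26.7 * 2.04297)
k = 0.1076 / 54.5473
k = 0.001973 cm/s


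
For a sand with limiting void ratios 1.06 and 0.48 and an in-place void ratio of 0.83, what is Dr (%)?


Using Dr = (e_max - e) / (e_max - e_min) * 100
e_max - e = 1.06 - 0.83 = 0.23
e_max - e_min = 1.06 - 0.48 = 0.58
Dr = 0.23 / 0.58 * 100
Dr = 39.66 %


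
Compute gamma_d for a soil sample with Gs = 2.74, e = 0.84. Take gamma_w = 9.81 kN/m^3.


Using gamma_d = Gs * gamma_w / (1 + e)
gamma_d = 2.74 * 9.81 / (1 + 0.84)
gamma_d = 2.74 * 9.81 / 1.84
gamma_d = 14.608 kN/m^3


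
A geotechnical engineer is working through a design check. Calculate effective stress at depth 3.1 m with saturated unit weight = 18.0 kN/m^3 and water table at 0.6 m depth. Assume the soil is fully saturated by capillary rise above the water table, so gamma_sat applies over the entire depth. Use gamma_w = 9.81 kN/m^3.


Result: 31.28 kPa

Derivation:
Total stress = gamma_sat * depth
sigma = 18.0 * 3.1 = 55.8 kPa
Pore water pressure u = gamma_w * (depth - d_wt)
u = 9.81 * (3.1 - 0.6) = 24.525 kPa
Effective stress = sigma - u
sigma' = 55.8 - 24.525 = 31.28 kPa


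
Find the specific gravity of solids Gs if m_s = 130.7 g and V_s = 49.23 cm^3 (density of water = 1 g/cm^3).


Using Gs = m_s / (V_s * rho_w)
Since rho_w = 1 g/cm^3:
Gs = 130.7 / 49.23
Gs = 2.655


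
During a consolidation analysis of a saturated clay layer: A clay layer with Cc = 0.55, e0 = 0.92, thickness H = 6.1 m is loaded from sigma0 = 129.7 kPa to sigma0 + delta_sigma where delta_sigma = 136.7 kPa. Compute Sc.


Using Sc = Cc * H / (1 + e0) * log10((sigma0 + delta_sigma) / sigma0)
Stress ratio = (129.7 + 136.7) / 129.7 = 2.05397
log10(2.05397) = 0.312594
Cc * H / (1 + e0) = 0.55 * 6.1 / (1 + 0.92) = 1.7474
Sc = 1.7474 * 0.312594
Sc = 0.5462 m


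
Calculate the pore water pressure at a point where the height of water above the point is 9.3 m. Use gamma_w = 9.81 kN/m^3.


Using u = gamma_w * h_w
u = 9.81 * 9.3
u = 91.23 kPa


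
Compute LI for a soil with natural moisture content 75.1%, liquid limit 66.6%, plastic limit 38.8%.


First compute the plasticity index:
PI = LL - PL = 66.6 - 38.8 = 27.8
Then compute the liquidity index:
LI = (w - PL) / PI
LI = (75.1 - 38.8) / 27.8
LI = 1.306


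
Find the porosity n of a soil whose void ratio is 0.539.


Result: 0.3502

Derivation:
Using the relation n = e / (1 + e)
n = 0.539 / (1 + 0.539)
n = 0.539 / 1.539
n = 0.3502


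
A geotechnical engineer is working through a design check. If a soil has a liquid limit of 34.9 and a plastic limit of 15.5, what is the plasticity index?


Using PI = LL - PL
PI = 34.9 - 15.5
PI = 19.4


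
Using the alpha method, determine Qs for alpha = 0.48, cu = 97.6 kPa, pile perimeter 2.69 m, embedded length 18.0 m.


Using Qs = alpha * cu * perimeter * L
Qs = 0.48 * 97.6 * 2.69 * 18.0
Qs = 2268.38 kN


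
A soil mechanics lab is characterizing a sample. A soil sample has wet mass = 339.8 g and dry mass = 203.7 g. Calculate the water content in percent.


Using w = (m_wet - m_dry) / m_dry * 100
m_wet - m_dry = 339.8 - 203.7 = 136.1 g
w = 136.1 / 203.7 * 100
w = 66.81 %


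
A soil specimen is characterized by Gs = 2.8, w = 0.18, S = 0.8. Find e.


Result: 0.63

Derivation:
Using the relation e = Gs * w / S
e = 2.8 * 0.18 / 0.8
e = 0.63


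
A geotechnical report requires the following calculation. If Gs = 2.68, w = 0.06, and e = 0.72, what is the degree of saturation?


Using S = Gs * w / e
S = 2.68 * 0.06 / 0.72
S = 0.2233


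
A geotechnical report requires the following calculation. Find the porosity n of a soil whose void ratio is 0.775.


Result: 0.4366

Derivation:
Using the relation n = e / (1 + e)
n = 0.775 / (1 + 0.775)
n = 0.775 / 1.775
n = 0.4366


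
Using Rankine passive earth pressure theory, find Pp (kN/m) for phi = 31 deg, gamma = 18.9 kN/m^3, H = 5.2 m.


Compute passive earth pressure coefficient:
Kp = tan^2(45 + phi/2) = tan^2(60.5) = 3.124035
Compute passive force:
Pp = 0.5 * Kp * gamma * H^2
Pp = 0.5 * 3.124035 * 18.9 * 5.2^2
Pp = 798.28 kN/m


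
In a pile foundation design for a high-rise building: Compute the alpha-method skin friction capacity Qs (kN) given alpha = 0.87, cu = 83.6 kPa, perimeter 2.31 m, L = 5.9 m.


Result: 991.26 kN

Derivation:
Using Qs = alpha * cu * perimeter * L
Qs = 0.87 * 83.6 * 2.31 * 5.9
Qs = 991.26 kN


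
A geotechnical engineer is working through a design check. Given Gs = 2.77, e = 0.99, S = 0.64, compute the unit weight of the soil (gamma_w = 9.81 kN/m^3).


Using gamma = gamma_w * (Gs + S*e) / (1 + e)
Numerator: Gs + S*e = 2.77 + 0.64*0.99 = 3.4036
Denominator: 1 + e = 1 + 0.99 = 1.99
gamma = 9.81 * 3.4036 / 1.99
gamma = 16.779 kN/m^3


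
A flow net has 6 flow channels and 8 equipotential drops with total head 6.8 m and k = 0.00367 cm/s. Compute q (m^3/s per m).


Convert k to m/s for unit consistency with H:
k = 0.00367 cm/s = 0.00367 / 100 m/s = 3.67e-05 m/s
Using q = k * H * Nf / Nd
Nf / Nd = 6 / 8 = 0.75
q = 3.67e-05 * 6.8 * 0.75
q = 0.0001872 m^3/s per m


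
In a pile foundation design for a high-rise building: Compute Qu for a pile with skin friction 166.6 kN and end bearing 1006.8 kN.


Result: 1173.4 kN

Derivation:
Using Qu = Qf + Qb
Qu = 166.6 + 1006.8
Qu = 1173.4 kN


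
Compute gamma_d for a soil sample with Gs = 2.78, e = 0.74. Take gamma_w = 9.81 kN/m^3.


Using gamma_d = Gs * gamma_w / (1 + e)
gamma_d = 2.78 * 9.81 / (1 + 0.74)
gamma_d = 2.78 * 9.81 / 1.74
gamma_d = 15.673 kN/m^3


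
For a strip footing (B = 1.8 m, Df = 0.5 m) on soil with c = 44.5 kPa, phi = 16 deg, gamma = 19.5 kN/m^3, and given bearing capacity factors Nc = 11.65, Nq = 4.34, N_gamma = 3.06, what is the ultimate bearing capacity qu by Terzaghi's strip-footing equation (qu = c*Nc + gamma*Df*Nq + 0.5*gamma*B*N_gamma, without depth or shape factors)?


Compute qu = c*Nc + gamma*Df*Nq + 0.5*gamma*B*N_gamma
Term 1: 44.5 * 11.65 = 518.425
Term 2: 19.5 * 0.5 * 4.34 = 42.315
Term 3: 0.5 * 19.5 * 1.8 * 3.06 = 53.703
qu = 518.425 + 42.315 + 53.703
qu = 614.44 kPa


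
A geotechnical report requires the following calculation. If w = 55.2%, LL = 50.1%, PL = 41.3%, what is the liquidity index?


First compute the plasticity index:
PI = LL - PL = 50.1 - 41.3 = 8.8
Then compute the liquidity index:
LI = (w - PL) / PI
LI = (55.2 - 41.3) / 8.8
LI = 1.58


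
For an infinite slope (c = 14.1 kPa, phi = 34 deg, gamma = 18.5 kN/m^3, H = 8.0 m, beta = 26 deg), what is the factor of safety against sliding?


Result: 1.625

Derivation:
Using Fs = c / (gamma*H*sin(beta)*cos(beta)) + tan(phi)/tan(beta)
Cohesion contribution = 14.1 / (18.5*8.0*sin(26)*cos(26))
Cohesion contribution = 0.241799
Friction contribution = tan(34)/tan(26) = 1.38295
Fs = 0.241799 + 1.38295
Fs = 1.625


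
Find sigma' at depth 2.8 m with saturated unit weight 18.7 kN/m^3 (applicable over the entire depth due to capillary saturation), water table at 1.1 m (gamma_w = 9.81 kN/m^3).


Total stress = gamma_sat * depth
sigma = 18.7 * 2.8 = 52.36 kPa
Pore water pressure u = gamma_w * (depth - d_wt)
u = 9.81 * (2.8 - 1.1) = 16.677 kPa
Effective stress = sigma - u
sigma' = 52.36 - 16.677 = 35.68 kPa


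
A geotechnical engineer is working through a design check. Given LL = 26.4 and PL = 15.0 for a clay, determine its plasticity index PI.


Using PI = LL - PL
PI = 26.4 - 15.0
PI = 11.4


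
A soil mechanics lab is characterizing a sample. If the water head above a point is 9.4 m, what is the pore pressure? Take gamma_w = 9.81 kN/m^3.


Using u = gamma_w * h_w
u = 9.81 * 9.4
u = 92.21 kPa


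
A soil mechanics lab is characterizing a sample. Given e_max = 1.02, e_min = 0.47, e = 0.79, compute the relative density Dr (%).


Using Dr = (e_max - e) / (e_max - e_min) * 100
e_max - e = 1.02 - 0.79 = 0.23
e_max - e_min = 1.02 - 0.47 = 0.55
Dr = 0.23 / 0.55 * 100
Dr = 41.82 %


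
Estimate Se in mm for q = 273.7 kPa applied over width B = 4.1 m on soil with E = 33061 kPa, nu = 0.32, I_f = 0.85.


Using Se = q * B * (1 - nu^2) * I_f / E
1 - nu^2 = 1 - 0.32^2 = 0.8976
Se = 273.7 * 4.1 * 0.8976 * 0.85 / 33061
Se = 0.025897 m
Convert to mm: Se = 0.025897 * 1000 = 25.897 mm


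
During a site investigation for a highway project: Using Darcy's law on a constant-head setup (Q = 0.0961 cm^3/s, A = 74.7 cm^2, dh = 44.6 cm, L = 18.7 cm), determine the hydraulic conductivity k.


Compute hydraulic gradient:
i = dh / L = 44.6 / 18.7 = 2.38503
Then apply Darcy's law:
k = Q / (A * i)
k = 0.0961 / (74.7 * 2.38503)
k = 0.0961 / 178.161
k = 0.000539 cm/s


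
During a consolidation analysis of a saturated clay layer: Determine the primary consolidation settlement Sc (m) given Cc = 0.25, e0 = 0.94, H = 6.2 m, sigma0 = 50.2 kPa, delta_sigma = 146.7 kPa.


Using Sc = Cc * H / (1 + e0) * log10((sigma0 + delta_sigma) / sigma0)
Stress ratio = (50.2 + 146.7) / 50.2 = 3.92231
log10(3.92231) = 0.593542
Cc * H / (1 + e0) = 0.25 * 6.2 / (1 + 0.94) = 0.798969
Sc = 0.798969 * 0.593542
Sc = 0.4742 m


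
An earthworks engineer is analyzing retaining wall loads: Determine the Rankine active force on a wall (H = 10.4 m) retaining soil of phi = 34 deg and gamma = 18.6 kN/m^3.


Compute active earth pressure coefficient:
Ka = tan^2(45 - phi/2) = tan^2(28.0) = 0.282715
Compute active force:
Pa = 0.5 * Ka * gamma * H^2
Pa = 0.5 * 0.282715 * 18.6 * 10.4^2
Pa = 284.38 kN/m


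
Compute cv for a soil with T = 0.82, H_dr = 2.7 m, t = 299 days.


Result: 0.01999 m^2/day

Derivation:
Using cv = T * H_dr^2 / t
H_dr^2 = 2.7^2 = 7.29
cv = 0.82 * 7.29 / 299
cv = 0.01999 m^2/day


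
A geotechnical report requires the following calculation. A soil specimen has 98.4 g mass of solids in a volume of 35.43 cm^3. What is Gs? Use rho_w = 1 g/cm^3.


Result: 2.777

Derivation:
Using Gs = m_s / (V_s * rho_w)
Since rho_w = 1 g/cm^3:
Gs = 98.4 / 35.43
Gs = 2.777


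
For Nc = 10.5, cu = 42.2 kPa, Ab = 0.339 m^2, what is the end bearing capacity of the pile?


Result: 150.21 kN

Derivation:
Using Qb = Nc * cu * Ab
Qb = 10.5 * 42.2 * 0.339
Qb = 150.21 kN


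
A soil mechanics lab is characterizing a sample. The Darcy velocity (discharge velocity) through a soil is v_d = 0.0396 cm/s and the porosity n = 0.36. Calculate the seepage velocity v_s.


Using v_s = v_d / n
v_s = 0.0396 / 0.36
v_s = 0.11 cm/s


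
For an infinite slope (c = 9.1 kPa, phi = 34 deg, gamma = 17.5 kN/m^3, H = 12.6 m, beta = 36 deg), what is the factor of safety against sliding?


Using Fs = c / (gamma*H*sin(beta)*cos(beta)) + tan(phi)/tan(beta)
Cohesion contribution = 9.1 / (17.5*12.6*sin(36)*cos(36))
Cohesion contribution = 0.0867874
Friction contribution = tan(34)/tan(36) = 0.928381
Fs = 0.0867874 + 0.928381
Fs = 1.015


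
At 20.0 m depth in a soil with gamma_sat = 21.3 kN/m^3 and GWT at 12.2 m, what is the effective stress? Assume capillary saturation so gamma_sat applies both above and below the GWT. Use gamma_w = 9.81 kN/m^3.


Total stress = gamma_sat * depth
sigma = 21.3 * 20.0 = 426.0 kPa
Pore water pressure u = gamma_w * (depth - d_wt)
u = 9.81 * (20.0 - 12.2) = 76.518 kPa
Effective stress = sigma - u
sigma' = 426.0 - 76.518 = 349.48 kPa


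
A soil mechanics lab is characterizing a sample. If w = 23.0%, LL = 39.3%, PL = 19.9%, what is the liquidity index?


Result: 0.16

Derivation:
First compute the plasticity index:
PI = LL - PL = 39.3 - 19.9 = 19.4
Then compute the liquidity index:
LI = (w - PL) / PI
LI = (23.0 - 19.9) / 19.4
LI = 0.16


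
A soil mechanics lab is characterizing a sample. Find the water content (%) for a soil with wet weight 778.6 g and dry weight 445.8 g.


Using w = (m_wet - m_dry) / m_dry * 100
m_wet - m_dry = 778.6 - 445.8 = 332.8 g
w = 332.8 / 445.8 * 100
w = 74.65 %


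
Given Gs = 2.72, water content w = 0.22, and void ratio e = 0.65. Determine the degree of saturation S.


Result: 0.9206

Derivation:
Using S = Gs * w / e
S = 2.72 * 0.22 / 0.65
S = 0.9206


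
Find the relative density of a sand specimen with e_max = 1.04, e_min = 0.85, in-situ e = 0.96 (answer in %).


Using Dr = (e_max - e) / (e_max - e_min) * 100
e_max - e = 1.04 - 0.96 = 0.08
e_max - e_min = 1.04 - 0.85 = 0.19
Dr = 0.08 / 0.19 * 100
Dr = 42.11 %


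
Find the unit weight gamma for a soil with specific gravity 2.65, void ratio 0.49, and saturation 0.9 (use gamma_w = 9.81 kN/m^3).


Result: 20.351 kN/m^3

Derivation:
Using gamma = gamma_w * (Gs + S*e) / (1 + e)
Numerator: Gs + S*e = 2.65 + 0.9*0.49 = 3.091
Denominator: 1 + e = 1 + 0.49 = 1.49
gamma = 9.81 * 3.091 / 1.49
gamma = 20.351 kN/m^3


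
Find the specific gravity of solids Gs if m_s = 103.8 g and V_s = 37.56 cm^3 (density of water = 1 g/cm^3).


Using Gs = m_s / (V_s * rho_w)
Since rho_w = 1 g/cm^3:
Gs = 103.8 / 37.56
Gs = 2.764


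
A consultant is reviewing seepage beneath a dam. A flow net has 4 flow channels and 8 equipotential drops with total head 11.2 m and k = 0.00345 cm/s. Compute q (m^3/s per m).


Result: 0.0001932 m^3/s per m

Derivation:
Convert k to m/s for unit consistency with H:
k = 0.00345 cm/s = 0.00345 / 100 m/s = 3.45e-05 m/s
Using q = k * H * Nf / Nd
Nf / Nd = 4 / 8 = 0.5
q = 3.45e-05 * 11.2 * 0.5
q = 0.0001932 m^3/s per m


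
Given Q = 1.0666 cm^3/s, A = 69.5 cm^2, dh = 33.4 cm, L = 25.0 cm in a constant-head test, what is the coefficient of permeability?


Result: 0.011487 cm/s

Derivation:
Compute hydraulic gradient:
i = dh / L = 33.4 / 25.0 = 1.336
Then apply Darcy's law:
k = Q / (A * i)
k = 1.0666 / (69.5 * 1.336)
k = 1.0666 / 92.852
k = 0.011487 cm/s


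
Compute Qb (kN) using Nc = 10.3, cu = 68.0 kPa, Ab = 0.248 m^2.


Using Qb = Nc * cu * Ab
Qb = 10.3 * 68.0 * 0.248
Qb = 173.7 kN


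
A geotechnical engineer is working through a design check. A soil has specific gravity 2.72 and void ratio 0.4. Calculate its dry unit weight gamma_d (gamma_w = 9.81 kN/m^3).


Using gamma_d = Gs * gamma_w / (1 + e)
gamma_d = 2.72 * 9.81 / (1 + 0.4)
gamma_d = 2.72 * 9.81 / 1.4
gamma_d = 19.059 kN/m^3


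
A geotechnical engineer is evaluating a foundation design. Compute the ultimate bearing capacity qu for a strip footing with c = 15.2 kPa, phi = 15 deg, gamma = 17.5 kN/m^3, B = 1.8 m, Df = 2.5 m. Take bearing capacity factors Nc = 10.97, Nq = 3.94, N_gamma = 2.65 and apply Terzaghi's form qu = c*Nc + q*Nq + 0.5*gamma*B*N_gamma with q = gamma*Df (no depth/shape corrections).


Compute qu = c*Nc + gamma*Df*Nq + 0.5*gamma*B*N_gamma
Term 1: 15.2 * 10.97 = 166.744
Term 2: 17.5 * 2.5 * 3.94 = 172.375
Term 3: 0.5 * 17.5 * 1.8 * 2.65 = 41.7375
qu = 166.744 + 172.375 + 41.7375
qu = 380.86 kPa


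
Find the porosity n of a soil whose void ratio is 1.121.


Using the relation n = e / (1 + e)
n = 1.121 / (1 + 1.121)
n = 1.121 / 2.121
n = 0.5285


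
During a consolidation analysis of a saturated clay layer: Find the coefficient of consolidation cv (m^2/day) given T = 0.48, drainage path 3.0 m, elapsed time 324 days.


Using cv = T * H_dr^2 / t
H_dr^2 = 3.0^2 = 9.0
cv = 0.48 * 9.0 / 324
cv = 0.01333 m^2/day


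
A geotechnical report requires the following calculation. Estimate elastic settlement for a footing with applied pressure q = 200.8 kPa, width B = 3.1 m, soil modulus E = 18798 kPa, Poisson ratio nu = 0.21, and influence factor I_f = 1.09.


Using Se = q * B * (1 - nu^2) * I_f / E
1 - nu^2 = 1 - 0.21^2 = 0.9559
Se = 200.8 * 3.1 * 0.9559 * 1.09 / 18798
Se = 0.034503 m
Convert to mm: Se = 0.034503 * 1000 = 34.503 mm


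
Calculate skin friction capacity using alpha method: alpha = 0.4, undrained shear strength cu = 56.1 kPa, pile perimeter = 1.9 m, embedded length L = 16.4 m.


Result: 699.23 kN

Derivation:
Using Qs = alpha * cu * perimeter * L
Qs = 0.4 * 56.1 * 1.9 * 16.4
Qs = 699.23 kN


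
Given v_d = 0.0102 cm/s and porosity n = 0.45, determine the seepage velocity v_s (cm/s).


Using v_s = v_d / n
v_s = 0.0102 / 0.45
v_s = 0.02267 cm/s


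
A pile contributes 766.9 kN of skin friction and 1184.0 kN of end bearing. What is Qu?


Using Qu = Qf + Qb
Qu = 766.9 + 1184.0
Qu = 1950.9 kN


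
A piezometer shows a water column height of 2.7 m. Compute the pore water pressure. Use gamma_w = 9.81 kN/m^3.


Using u = gamma_w * h_w
u = 9.81 * 2.7
u = 26.49 kPa


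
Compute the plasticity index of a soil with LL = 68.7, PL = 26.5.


Using PI = LL - PL
PI = 68.7 - 26.5
PI = 42.2


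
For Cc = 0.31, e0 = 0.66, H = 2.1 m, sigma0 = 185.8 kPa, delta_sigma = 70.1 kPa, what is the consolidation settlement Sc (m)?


Result: 0.0545 m

Derivation:
Using Sc = Cc * H / (1 + e0) * log10((sigma0 + delta_sigma) / sigma0)
Stress ratio = (185.8 + 70.1) / 185.8 = 1.37729
log10(1.37729) = 0.139025
Cc * H / (1 + e0) = 0.31 * 2.1 / (1 + 0.66) = 0.392169
Sc = 0.392169 * 0.139025
Sc = 0.0545 m


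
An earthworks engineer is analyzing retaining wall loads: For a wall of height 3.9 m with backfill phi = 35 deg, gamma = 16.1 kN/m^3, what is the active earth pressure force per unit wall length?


Compute active earth pressure coefficient:
Ka = tan^2(45 - phi/2) = tan^2(27.5) = 0.27099
Compute active force:
Pa = 0.5 * Ka * gamma * H^2
Pa = 0.5 * 0.27099 * 16.1 * 3.9^2
Pa = 33.18 kN/m
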